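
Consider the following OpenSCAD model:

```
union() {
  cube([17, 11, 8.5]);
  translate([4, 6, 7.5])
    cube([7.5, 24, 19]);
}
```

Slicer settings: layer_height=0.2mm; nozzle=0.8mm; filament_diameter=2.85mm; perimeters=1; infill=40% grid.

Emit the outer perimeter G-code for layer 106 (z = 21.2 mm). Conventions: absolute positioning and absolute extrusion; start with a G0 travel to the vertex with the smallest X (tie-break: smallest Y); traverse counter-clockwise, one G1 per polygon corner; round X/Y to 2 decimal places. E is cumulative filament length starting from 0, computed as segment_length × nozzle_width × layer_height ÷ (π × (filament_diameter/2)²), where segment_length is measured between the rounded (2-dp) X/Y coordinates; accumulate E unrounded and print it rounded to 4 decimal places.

G0 X4.00 Y6.00 Z21.20
G1 X11.50 Y6.00 E0.1881
G1 X11.50 Y30.00 E0.7900
G1 X4.00 Y30.00 E0.9781
G1 X4.00 Y6.00 E1.5801

At z = 21.2 mm: the cube does not reach this height (z outside [0, 8.5]); the cube at (4, 6) is present — its section is the full 7.5×24 rectangle; Taking the union: only the 7.5×24 cube at (4, 6) is present, so the union is just that shape — 1 connected region. The outline is a single polygon with 4 vertices. Extrusion per mm of travel: 0.8 × 0.2 / (π × 1.425²) = 0.025081. Accumulating E over each segment gives final E = 1.5801.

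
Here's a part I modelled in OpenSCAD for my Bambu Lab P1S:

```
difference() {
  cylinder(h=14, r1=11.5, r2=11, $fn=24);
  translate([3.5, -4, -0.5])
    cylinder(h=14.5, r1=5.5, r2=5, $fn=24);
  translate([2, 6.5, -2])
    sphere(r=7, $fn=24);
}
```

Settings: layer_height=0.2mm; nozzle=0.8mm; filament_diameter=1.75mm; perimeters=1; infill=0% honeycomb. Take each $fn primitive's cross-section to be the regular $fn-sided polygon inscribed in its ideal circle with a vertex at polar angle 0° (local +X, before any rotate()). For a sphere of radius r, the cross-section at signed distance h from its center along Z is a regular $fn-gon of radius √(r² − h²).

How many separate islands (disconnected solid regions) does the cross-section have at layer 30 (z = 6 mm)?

1

At z = 6 mm: the cone contributes a regular 24-gon of circumradius 11.286 (interpolated between r1=11.5 and r2=11 at t=0.429); the cone at (3.5, -4) (r1=5.5→r2=5) has section circumradius 5.276 here — a regular 24-gon; the sphere at (2, 6.5) is absent (|z−center|=8.000 > r=7); Taking the first minus the rest: starting from the cone, the cone at (3.5, -4) lies wholly inside it (removes its full 86.45 mm² and its 33.05 mm outline becomes a hole wall) — 1 connected region with 1 hole. Overall, the cross-section is one region with 1 hole. Island count = 1.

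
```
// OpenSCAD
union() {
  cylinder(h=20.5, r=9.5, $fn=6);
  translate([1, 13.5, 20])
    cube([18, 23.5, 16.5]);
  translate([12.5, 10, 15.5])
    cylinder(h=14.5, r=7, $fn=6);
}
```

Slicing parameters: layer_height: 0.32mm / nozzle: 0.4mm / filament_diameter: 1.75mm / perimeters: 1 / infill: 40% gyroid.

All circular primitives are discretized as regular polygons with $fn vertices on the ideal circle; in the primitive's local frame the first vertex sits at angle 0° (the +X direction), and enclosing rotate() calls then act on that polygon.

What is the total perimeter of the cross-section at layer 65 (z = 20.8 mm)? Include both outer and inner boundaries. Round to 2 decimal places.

At z = 20.8 mm: the cylinder is absent (z outside [0, 20.5]); the cube at (1, 13.5) (footprint 18×23.5) is included at this height (perimeter 83.00 mm); the cylinder at (12.5, 10): section is a regular 6-gon, circumradius r=7 (perimeter = 2·6·7.000·sin(180°/6) = 42.00 mm); Combining (union): the regions partially overlap (shared area 21.73 mm²), so the edge portions inside another operand are dropped and the merged outline is re-measured after clipping — boundary = 102.12 mm. Overall, the cross-section is a single solid region. Total boundary length (outer) = 102.12 mm.

102.12 mm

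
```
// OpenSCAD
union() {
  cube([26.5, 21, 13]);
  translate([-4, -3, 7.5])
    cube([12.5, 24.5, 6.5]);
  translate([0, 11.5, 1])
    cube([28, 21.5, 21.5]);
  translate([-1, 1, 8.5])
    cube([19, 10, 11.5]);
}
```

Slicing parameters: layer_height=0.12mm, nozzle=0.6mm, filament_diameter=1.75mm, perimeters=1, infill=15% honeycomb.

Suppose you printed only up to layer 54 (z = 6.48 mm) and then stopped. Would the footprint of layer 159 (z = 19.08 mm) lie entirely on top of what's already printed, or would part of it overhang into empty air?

Compare the two slices. At z = 6.48: the cube is present — its section is the full 26.5×21 rectangle (area 556.50 mm²); the cube at (-4, -3) is not intersected at this z (z outside [7.5, 14]); the cube at (0, 11.5) is present — its section is the full 28×21.5 rectangle (area 602.00 mm²); the cube at (-1, 1) is absent (z outside [8.5, 20]); Merging all regions: the regions partially overlap — summed areas 1158.50 mm² minus the doubly-counted overlap 251.75 mm² gives 906.75 mm² — area = 906.75 mm². At z = 19.08: the cube is absent (z outside [0, 13]); the cube at (-4, -3) is absent (z outside [7.5, 14]); the cube at (0, 11.5) (footprint 28×21.5) is included at this height (area 602.00 mm²); the 19×10 cube at (-1, 1) contributes its full rectangle (area 190.00 mm²); Combining (union): the 2 present regions are separate (no shared area or edge), so areas and boundary lengths simply add and each stays a separate island — area = 792.00 mm². Checking containment: at z = 19.08 the cross-section extends beyond the z = 6.48 cross-section by about 10.00 mm².

part overhangs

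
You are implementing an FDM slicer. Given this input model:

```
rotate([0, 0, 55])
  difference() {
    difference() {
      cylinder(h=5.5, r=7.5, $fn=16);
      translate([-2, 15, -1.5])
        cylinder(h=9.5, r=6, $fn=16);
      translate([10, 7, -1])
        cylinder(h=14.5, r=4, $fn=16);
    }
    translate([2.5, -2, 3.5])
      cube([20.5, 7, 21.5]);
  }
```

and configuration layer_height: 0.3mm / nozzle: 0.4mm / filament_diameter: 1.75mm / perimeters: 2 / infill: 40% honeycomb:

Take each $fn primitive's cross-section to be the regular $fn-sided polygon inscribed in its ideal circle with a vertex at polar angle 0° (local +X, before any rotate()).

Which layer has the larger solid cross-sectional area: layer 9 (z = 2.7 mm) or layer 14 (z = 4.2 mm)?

Layer 9 (z = 2.7): the r=7.5 cylinder gives a regular 16-gon of circumradius 7.5 (constant along its height) (area = (16/2)·7.500²·sin(360°/16) = 172.21 mm²); the r=6 cylinder at (-2, 15) contributes a regular 16-gon of circumradius 6 (area = (16/2)·6.000²·sin(360°/16) = 110.21 mm²); the r=4 cylinder at (10, 7) gives a regular 16-gon of circumradius 4 (constant along its height) (area = (16/2)·4.000²·sin(360°/16) = 48.98 mm²); Subtracting the remaining from the first: starting from the r=7.5 cylinder (172.21 mm²), the r=6 cylinder at (-2, 15) misses the remaining region (no effect); the r=4 cylinder at (10, 7) misses the remaining region (no effect) — area = 172.21 mm²; the cube at (2.5, -2) is absent (z outside [3.5, 25]); Taking the first minus the rest: none of the subtracted shapes is present at this height, so that combined region is unchanged — area = 172.21 mm²; (rotated 55° about Z; rotation is an isometry so areas/perimeters/island counts are preserved). So its area = 172.21 mm². Layer 14 (z = 4.2): the cylinder: section is a regular 16-gon, circumradius r=7.5 (area = (16/2)·7.500²·sin(360°/16) = 172.21 mm²); the cylinder at (-2, 15): section is a regular 16-gon, circumradius r=6 (area = (16/2)·6.000²·sin(360°/16) = 110.21 mm²); the r=4 cylinder at (10, 7) contributes a regular 16-gon of circumradius 4 (area = (16/2)·4.000²·sin(360°/16) = 48.98 mm²); Taking the first minus the rest: starting from the r=7.5 cylinder (172.21 mm²), the r=6 cylinder at (-2, 15) misses the remaining region (no effect); the r=4 cylinder at (10, 7) misses the remaining region (no effect) — area = 172.21 mm²; the cube at (2.5, -2) is present — its section is the full 20.5×7 rectangle (area 143.50 mm²); Subtracting the remaining from the first: starting from the result so far (172.21 mm²), the 20.5×7 cube at (2.5, -2) partially overlaps it — only the 31.05 mm² overlap (of its 143.50 mm²) is removed, clipping the outline — area = 141.16 mm²; (whole slice rotated 55° about Z — lengths, areas and connectivity unchanged). So its area = 141.16 mm². Layer 9 is larger (172.21 vs 141.16 mm²).

layer 9 (z = 2.7 mm)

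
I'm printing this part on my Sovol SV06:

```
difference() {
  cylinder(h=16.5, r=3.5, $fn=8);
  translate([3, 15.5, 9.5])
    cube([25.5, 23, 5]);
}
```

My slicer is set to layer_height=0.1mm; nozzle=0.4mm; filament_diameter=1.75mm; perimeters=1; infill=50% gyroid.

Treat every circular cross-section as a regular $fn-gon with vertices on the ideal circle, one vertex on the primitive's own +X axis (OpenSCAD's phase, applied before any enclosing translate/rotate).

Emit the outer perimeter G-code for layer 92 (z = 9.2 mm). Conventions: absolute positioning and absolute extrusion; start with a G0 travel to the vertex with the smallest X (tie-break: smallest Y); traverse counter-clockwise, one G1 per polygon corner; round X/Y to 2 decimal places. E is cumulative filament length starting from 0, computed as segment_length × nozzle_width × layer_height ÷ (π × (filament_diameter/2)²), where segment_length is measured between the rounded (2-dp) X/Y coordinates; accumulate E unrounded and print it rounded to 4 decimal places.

G0 X-3.50 Y0.00 Z9.20
G1 X-2.47 Y-2.47 E0.0445
G1 X0.00 Y-3.50 E0.0890
G1 X2.47 Y-2.47 E0.1335
G1 X3.50 Y0.00 E0.1780
G1 X2.47 Y2.47 E0.2225
G1 X0.00 Y3.50 E0.2670
G1 X-2.47 Y2.47 E0.3115
G1 X-3.50 Y0.00 E0.3560

At z = 9.2 mm: the cylinder: section is a regular 8-gon, circumradius r=3.5; the cube at (3, 15.5) is not intersected at this z (z outside [9.5, 14.5]); Taking the first minus the rest: none of the subtracted shapes is present at this height, so the r=3.5 cylinder is unchanged — 1 connected region. The outline is a single polygon with 8 vertices. Extrusion per mm of travel: 0.4 × 0.1 / (π × 0.875²) = 0.016630. Accumulating E over each segment gives final E = 0.3560.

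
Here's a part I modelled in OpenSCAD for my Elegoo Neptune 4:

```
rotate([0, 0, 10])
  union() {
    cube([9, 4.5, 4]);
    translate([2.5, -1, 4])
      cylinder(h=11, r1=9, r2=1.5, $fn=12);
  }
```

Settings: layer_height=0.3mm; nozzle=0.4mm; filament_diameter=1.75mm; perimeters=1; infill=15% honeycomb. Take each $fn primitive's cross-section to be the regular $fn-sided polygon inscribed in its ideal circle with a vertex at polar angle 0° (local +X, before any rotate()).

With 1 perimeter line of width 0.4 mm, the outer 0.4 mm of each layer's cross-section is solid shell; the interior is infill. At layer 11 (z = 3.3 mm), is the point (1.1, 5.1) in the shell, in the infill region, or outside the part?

outside

At z = 3.3 mm: the cube is present — its section is the full 9×4.5 rectangle; the cone at (2.5, -1) is absent (z outside [4, 15]); Merging all regions: only the 9×4.5 cube is present, so the union is just that shape — 1 connected region; (whole slice rotated 10° about Z — lengths, areas and connectivity unchanged). Overall, the cross-section is a single solid region. Undo the 10° rotation: the query point maps to (1.969, 4.832) in the un-rotated model frame. The nearest boundary edge runs (9.00, 4.50)→(0.00, 4.50); distance from the point to it = 0.33 mm. The point is not inside any of the regions above, so it lies outside the cross-section (0.33 mm from the nearest boundary).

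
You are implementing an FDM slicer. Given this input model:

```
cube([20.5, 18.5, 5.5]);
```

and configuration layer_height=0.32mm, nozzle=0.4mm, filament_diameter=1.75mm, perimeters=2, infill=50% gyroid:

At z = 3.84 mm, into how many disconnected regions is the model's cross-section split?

1

At z = 3.84 mm: the 20.5×18.5 cube contributes its full rectangle. The result has 1 disconnected region.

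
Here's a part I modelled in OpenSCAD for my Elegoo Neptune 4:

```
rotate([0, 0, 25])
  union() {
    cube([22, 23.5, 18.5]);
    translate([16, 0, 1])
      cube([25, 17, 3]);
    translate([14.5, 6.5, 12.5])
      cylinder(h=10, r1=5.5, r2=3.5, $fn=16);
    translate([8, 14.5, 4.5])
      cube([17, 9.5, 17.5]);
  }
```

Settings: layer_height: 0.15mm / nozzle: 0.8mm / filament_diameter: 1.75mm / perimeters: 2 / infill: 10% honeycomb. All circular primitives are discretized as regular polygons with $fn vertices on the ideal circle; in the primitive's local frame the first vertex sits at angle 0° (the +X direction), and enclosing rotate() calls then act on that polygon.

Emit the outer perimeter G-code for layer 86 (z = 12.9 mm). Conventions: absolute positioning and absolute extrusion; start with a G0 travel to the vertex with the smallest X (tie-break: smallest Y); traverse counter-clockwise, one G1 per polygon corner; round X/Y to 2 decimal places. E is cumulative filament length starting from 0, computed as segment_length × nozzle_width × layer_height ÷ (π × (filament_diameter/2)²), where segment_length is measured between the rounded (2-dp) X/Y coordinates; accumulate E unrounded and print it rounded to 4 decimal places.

At z = 12.9 mm: the cube (footprint 22×23.5) is included at this height; the cube at (16, 0) is not intersected at this z (z outside [1, 4]); the cone at (14.5, 6.5): at t=0.040 of its height the radius interpolates to r₁+(r₂−r₁)t = 5.420, giving a regular 16-gon of that circumradius; the 17×9.5 cube at (8, 14.5) contributes its full rectangle; Combining (union): the regions partially overlap (shared area 215.93 mm²), so overlapping operands fuse into one piece — 1 connected region; (rotated 25° about Z; rotation is an isometry so areas/perimeters/island counts are preserved). The outline is a single polygon with 8 vertices. Extrusion per mm of travel: 0.8 × 0.15 / (π × 0.875²) = 0.049890. Accumulating E over each segment gives final E = 4.8892.

G0 X-9.93 Y21.30 Z12.90
G1 X0.00 Y0.00 E1.1725
G1 X19.94 Y9.30 E2.2702
G1 X13.81 Y22.44 E2.9935
G1 X16.53 Y23.71 E3.1433
G1 X12.51 Y32.32 E3.6174
G1 X-2.89 Y25.13 E4.4653
G1 X-2.68 Y24.68 E4.4901
G1 X-9.93 Y21.30 E4.8892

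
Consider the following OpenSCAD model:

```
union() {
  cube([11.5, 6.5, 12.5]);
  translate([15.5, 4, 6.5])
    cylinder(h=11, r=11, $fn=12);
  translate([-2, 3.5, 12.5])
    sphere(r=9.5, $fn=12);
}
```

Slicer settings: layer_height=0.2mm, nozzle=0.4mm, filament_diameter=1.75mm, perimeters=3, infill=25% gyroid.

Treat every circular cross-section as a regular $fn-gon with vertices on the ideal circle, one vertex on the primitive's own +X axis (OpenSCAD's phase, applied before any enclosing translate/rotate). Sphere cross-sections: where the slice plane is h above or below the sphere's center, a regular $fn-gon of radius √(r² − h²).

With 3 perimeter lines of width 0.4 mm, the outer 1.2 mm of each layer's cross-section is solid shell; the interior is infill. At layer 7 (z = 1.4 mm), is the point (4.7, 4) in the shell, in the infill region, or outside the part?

At z = 1.4 mm: the cube is present — its section is the full 11.5×6.5 rectangle; the cylinder at (15.5, 4) is not intersected at this z (z outside [6.5, 17.5]); the sphere at (-2, 3.5) does not reach this height (|z−center|=11.100 > r=9.5); Merging all regions: only the 11.5×6.5 cube is present, so the union is just that shape — 1 connected region. Overall, the cross-section is a single solid region. The nearest boundary edge runs (11.50, 6.50)→(0.00, 6.50); distance from the point to it = 2.50 mm. The point is inside the cross-section and 2.50 mm from the nearest boundary — more than the 1.2 mm shell width (3 × 0.4), so it's in the infill interior.

infill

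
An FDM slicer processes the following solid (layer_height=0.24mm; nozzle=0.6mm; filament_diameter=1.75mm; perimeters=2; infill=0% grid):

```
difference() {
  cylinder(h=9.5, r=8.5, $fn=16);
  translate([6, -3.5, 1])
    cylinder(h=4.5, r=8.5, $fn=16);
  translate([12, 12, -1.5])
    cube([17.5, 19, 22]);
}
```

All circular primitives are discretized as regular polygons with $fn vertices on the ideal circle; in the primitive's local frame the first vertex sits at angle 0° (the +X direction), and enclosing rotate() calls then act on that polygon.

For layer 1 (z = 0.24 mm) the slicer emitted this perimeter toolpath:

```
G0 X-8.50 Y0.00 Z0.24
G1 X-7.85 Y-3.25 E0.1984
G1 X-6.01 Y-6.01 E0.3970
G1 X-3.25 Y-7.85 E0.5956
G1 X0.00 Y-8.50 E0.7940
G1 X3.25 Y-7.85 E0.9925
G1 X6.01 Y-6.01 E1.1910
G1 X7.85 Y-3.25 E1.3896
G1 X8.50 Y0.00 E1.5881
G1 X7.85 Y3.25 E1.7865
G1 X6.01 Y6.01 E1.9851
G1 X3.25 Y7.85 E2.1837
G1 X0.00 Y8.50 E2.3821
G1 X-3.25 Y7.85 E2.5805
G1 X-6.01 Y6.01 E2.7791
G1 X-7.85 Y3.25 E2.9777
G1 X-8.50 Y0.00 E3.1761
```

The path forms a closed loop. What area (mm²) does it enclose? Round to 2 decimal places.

Apply the shoelace formula to the sequence of (X, Y) vertices; enclosed area = 221.08 mm².

221.08 mm²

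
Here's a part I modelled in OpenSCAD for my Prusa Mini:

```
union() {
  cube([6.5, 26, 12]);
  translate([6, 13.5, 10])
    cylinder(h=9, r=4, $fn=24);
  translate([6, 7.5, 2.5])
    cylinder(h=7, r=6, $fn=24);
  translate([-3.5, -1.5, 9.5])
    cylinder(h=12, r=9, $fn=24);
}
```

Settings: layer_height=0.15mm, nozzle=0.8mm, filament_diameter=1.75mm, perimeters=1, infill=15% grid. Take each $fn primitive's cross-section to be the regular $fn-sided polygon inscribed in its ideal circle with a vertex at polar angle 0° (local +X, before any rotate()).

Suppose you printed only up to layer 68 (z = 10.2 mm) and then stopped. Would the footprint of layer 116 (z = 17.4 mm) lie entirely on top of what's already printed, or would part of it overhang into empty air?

entirely on top

Compare the two slices. At z = 10.2: the cube (footprint 6.5×26) is included at this height (area 169.00 mm²); the r=4 cylinder at (6, 13.5) gives a regular 24-gon of circumradius 4 (constant along its height) (area = (24/2)·4.000²·sin(360°/24) = 49.69 mm²); the cylinder at (6, 7.5) is absent (z outside [2.5, 9.5]); the r=9 cylinder at (-3.5, -1.5) contributes a regular 24-gon of circumradius 9 (area = (24/2)·9.000²·sin(360°/24) = 251.57 mm²); Merging all regions: the regions partially overlap — summed areas 470.27 mm² minus the doubly-counted overlap 53.10 mm² gives 417.16 mm² — area = 417.16 mm². At z = 17.4: the cube is absent (z outside [0, 12]); the r=4 cylinder at (6, 13.5) gives a regular 24-gon of circumradius 4 (constant along its height) (area = (24/2)·4.000²·sin(360°/24) = 49.69 mm²); the cylinder at (6, 7.5) is absent (z outside [2.5, 9.5]); the r=9 cylinder at (-3.5, -1.5) gives a regular 24-gon of circumradius 9 (constant along its height) (area = (24/2)·9.000²·sin(360°/24) = 251.57 mm²); Merging all regions: the 2 present regions are separate (no shared area or edge), so areas and boundary lengths simply add and each stays a separate island — area = 301.27 mm². Checking containment: the cross-section at z = 17.4 is a subset of the cross-section at z = 10.2.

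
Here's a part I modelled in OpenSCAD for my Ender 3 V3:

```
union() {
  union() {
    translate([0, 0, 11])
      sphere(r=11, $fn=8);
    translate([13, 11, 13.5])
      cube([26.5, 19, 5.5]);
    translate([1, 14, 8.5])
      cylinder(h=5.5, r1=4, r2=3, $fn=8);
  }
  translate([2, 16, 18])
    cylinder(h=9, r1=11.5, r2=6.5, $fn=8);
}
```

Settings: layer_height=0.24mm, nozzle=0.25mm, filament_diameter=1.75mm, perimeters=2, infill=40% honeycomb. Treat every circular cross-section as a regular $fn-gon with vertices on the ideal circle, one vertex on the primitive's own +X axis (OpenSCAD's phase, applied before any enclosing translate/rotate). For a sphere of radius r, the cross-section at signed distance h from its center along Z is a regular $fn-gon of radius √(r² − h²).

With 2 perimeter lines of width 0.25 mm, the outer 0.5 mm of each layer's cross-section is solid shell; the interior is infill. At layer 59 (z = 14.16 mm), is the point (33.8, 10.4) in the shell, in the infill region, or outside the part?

outside

At z = 14.16 mm: the r=11 sphere slices to a regular 8-gon of circumradius 10.536 (√(r²−h²) with h=3.16 from center); the 26.5×19 cube at (13, 11) contributes its full rectangle; the cone at (1, 14) is absent (z outside [8.5, 14]); Taking the union: the 2 present regions are separate (no shared area or edge), so areas and boundary lengths simply add and each stays a separate island — 2 connected regions; the cone at (2, 16) is absent (z outside [18, 27]); Combining (union): only that combined region is present, so the union is just that shape — 2 connected regions. Overall, the cross-section has 2 separate islands. The nearest boundary edge runs (39.50, 11.00)→(13.00, 11.00); distance from the point to it = 0.60 mm. The point is not inside any of the regions above, so it lies outside the cross-section (0.60 mm from the nearest boundary).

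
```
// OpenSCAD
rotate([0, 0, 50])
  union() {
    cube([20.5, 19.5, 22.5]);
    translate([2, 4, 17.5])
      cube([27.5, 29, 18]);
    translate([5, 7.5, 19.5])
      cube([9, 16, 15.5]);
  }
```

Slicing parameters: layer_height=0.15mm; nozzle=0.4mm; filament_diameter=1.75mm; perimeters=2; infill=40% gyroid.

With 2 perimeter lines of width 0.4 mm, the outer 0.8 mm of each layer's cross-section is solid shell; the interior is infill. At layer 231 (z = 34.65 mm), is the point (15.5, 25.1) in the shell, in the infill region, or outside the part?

At z = 34.65 mm: the cube is not intersected at this z (z outside [0, 22.5]); the 27.5×29 cube at (2, 4) contributes its full rectangle; the cube at (5, 7.5) is present — its section is the full 9×16 rectangle; Combining (union): the 9×16 cube at (5, 7.5) lies entirely inside the 27.5×29 cube at (2, 4), so the union is just the 27.5×29 cube at (2, 4) — 1 connected region; (whole slice rotated 50° about Z — lengths, areas and connectivity unchanged). Overall, the cross-section is a single solid region. Undo the 50° rotation: the query point maps to (29.191, 4.260) in the un-rotated model frame. The nearest boundary edge runs (29.50, 4.00)→(2.00, 4.00); distance from the point to it = 0.26 mm. The point is inside the cross-section, 0.26 mm from the nearest boundary — within the 0.8 mm shell band (2 × 0.4).

shell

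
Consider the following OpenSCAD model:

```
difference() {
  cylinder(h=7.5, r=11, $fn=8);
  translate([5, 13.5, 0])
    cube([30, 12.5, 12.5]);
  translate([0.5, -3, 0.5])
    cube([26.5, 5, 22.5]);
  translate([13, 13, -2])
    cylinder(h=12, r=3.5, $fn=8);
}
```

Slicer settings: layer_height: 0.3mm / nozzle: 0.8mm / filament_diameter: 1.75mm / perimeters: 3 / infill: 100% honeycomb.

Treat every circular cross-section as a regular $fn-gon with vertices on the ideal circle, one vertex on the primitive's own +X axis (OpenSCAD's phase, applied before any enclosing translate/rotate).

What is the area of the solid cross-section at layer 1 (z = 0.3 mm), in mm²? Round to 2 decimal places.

At z = 0.3 mm: the r=11 cylinder gives a regular 8-gon of circumradius 11 (constant along its height) (area = (8/2)·11.000²·sin(360°/8) = 342.24 mm²); the cube at (5, 13.5) (footprint 30×12.5) is included at this height (area 375.00 mm²); the cube at (0.5, -3) is not intersected at this z (z outside [0.5, 23]); the cylinder at (13, 13): section is a regular 8-gon, circumradius r=3.5 (area = (8/2)·3.500²·sin(360°/8) = 34.65 mm²); Taking the first minus the rest: starting from the r=11 cylinder (342.24 mm²), the 30×12.5 cube at (5, 13.5) misses the remaining region (no effect); the r=3.5 cylinder at (13, 13) misses the remaining region (no effect) — area = 342.24 mm². Overall, the cross-section is a single solid region. Net area = 342.24 mm².

342.24 mm²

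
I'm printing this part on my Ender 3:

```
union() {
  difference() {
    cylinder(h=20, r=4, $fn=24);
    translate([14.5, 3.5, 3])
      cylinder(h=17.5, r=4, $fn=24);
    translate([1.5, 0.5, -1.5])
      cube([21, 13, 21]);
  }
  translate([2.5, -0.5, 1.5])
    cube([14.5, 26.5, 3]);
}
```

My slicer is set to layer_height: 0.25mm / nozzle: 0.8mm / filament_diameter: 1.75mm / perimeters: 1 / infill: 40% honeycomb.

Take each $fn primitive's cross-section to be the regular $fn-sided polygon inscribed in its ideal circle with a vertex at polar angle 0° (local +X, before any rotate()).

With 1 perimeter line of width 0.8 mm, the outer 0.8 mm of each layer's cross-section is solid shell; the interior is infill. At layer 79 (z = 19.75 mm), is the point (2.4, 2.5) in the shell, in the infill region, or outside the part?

At z = 19.75 mm: the cylinder: section is a regular 24-gon, circumradius r=4; the r=4 cylinder at (14.5, 3.5) contributes a regular 24-gon of circumradius 4; the cube at (1.5, 0.5) does not reach this height (z outside [-1.5, 19.5]); Taking the first minus the rest: starting from the r=4 cylinder, the r=4 cylinder at (14.5, 3.5) misses the remaining region (no effect) — 1 connected region; the cube at (2.5, -0.5) is absent (z outside [1.5, 4.5]); Merging all regions: only the result so far is present, so the union is just that shape — 1 connected region. Overall, the cross-section is a single solid region. The nearest boundary edge runs (2.00, 3.46)→(2.83, 2.83); distance from the point to it = 0.52 mm. The point is inside the cross-section, 0.52 mm from the nearest boundary — within the 0.8 mm shell band (1 × 0.8).

shell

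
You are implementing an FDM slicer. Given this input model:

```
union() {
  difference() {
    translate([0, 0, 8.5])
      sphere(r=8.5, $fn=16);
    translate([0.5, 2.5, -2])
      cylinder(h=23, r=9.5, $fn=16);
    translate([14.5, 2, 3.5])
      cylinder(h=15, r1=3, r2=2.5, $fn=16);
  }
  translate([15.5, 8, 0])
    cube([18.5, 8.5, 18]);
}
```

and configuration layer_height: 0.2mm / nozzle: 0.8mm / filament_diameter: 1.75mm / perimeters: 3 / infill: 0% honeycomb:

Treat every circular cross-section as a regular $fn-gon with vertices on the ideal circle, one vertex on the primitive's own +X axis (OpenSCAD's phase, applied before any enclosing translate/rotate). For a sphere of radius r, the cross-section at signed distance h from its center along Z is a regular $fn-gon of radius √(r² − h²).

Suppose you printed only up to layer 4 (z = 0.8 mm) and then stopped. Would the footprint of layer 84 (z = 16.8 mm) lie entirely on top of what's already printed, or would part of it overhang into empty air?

entirely on top

Compare the two slices. At z = 0.8: the sphere: section is a regular 16-gon, circumradius = √(r²−h²) = √(8.5²−7.7²) = 3.600 (area = (16/2)·3.600²·sin(360°/16) = 39.68 mm²); the r=9.5 cylinder at (0.5, 2.5) gives a regular 16-gon of circumradius 9.5 (constant along its height) (area = (16/2)·9.500²·sin(360°/16) = 276.30 mm²); the cone at (14.5, 2) is absent (z outside [3.5, 18.5]); After the difference (first − rest): starting from the r=8.5 sphere (39.68 mm²), the r=9.5 cylinder at (0.5, 2.5) covers all of what remains (removes everything) — nothing remains; the 18.5×8.5 cube at (15.5, 8) contributes its full rectangle (area 157.25 mm²); Merging all regions: only the 18.5×8.5 cube at (15.5, 8) is present, so the union is just that shape — area = 157.25 mm². At z = 16.8: the sphere: section is a regular 16-gon, circumradius = √(r²−h²) = √(8.5²−8.3²) = 1.833 (area = (16/2)·1.833²·sin(360°/16) = 10.29 mm²); the r=9.5 cylinder at (0.5, 2.5) contributes a regular 16-gon of circumradius 9.5 (area = (16/2)·9.500²·sin(360°/16) = 276.30 mm²); the cone at (14.5, 2): at t=0.887 of its height the radius interpolates to r₁+(r₂−r₁)t = 2.557, giving a regular 16-gon of that circumradius (area = (16/2)·2.557²·sin(360°/16) = 20.01 mm²); Subtracting the remaining from the first: starting from the r=8.5 sphere (10.29 mm²), the r=9.5 cylinder at (0.5, 2.5) covers all of what remains (removes everything); the cone at (14.5, 2) misses the remaining region (no effect) — nothing remains; the cube at (15.5, 8) is present — its section is the full 18.5×8.5 rectangle (area 157.25 mm²); Combining (union): only the 18.5×8.5 cube at (15.5, 8) is present, so the union is just that shape — area = 157.25 mm². Checking containment: the cross-section at z = 16.8 is a subset of the cross-section at z = 0.8.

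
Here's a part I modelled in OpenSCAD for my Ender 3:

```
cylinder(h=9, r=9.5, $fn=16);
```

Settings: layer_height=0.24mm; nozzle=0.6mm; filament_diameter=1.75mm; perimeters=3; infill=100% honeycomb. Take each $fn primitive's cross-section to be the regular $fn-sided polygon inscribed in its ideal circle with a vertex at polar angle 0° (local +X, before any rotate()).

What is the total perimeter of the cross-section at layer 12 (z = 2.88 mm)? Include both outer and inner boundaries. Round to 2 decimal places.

59.31 mm

At z = 2.88 mm: the r=9.5 cylinder contributes a regular 16-gon of circumradius 9.5 (perimeter = 2·16·9.500·sin(180°/16) = 59.31 mm). Overall, the cross-section is a single solid region. Total boundary length (outer) = 59.31 mm.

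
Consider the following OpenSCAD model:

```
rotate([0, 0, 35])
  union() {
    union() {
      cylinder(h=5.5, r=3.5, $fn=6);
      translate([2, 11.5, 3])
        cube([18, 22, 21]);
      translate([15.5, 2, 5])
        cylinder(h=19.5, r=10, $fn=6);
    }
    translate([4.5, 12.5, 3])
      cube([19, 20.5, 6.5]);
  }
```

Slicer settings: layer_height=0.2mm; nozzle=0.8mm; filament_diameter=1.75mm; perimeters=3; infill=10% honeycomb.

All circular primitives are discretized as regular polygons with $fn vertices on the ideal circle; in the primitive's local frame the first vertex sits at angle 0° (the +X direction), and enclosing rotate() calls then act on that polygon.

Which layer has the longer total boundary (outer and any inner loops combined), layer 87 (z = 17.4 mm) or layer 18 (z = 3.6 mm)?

layer 87 (z = 17.4 mm)

Layer 87 (z = 17.4): the cylinder is not intersected at this z (z outside [0, 5.5]); the cube at (2, 11.5) (footprint 18×22) is included at this height (perimeter 80.00 mm); the cylinder at (15.5, 2): section is a regular 6-gon, circumradius r=10 (perimeter = 2·6·10.000·sin(180°/6) = 60.00 mm); Merging all regions: the 2 present regions are separate (no shared area or edge), so areas and boundary lengths simply add and each stays a separate island — boundary = 140.00 mm; the cube at (4.5, 12.5) does not reach this height (z outside [3, 9.5]); Taking the union: only that combined region is present, so the union is just that shape — boundary = 140.00 mm; (rotated 35° about Z; rotation is an isometry so areas/perimeters/island counts are preserved). So its perimeter = 140.00 mm. Layer 18 (z = 3.6): the r=3.5 cylinder gives a regular 6-gon of circumradius 3.5 (constant along its height) (perimeter = 2·6·3.500·sin(180°/6) = 21.00 mm); the cube at (2, 11.5) (footprint 18×22) is included at this height (perimeter 80.00 mm); the cylinder at (15.5, 2) is not intersected at this z (z outside [5, 24.5]); Taking the union: the 2 present regions are separate (no shared area or edge), so areas and boundary lengths simply add and each stays a separate island — boundary = 101.00 mm; the cube at (4.5, 12.5) is present — its section is the full 19×20.5 rectangle (perimeter 79.00 mm); Taking the union: the regions partially overlap (shared area 317.75 mm²), so the edge portions inside another operand are dropped and the merged outline is re-measured after clipping — boundary = 108.00 mm; (rotated 35° about Z; rotation is an isometry so areas/perimeters/island counts are preserved). So its perimeter = 108.00 mm. Layer 87 is larger (140.00 vs 108.00 mm).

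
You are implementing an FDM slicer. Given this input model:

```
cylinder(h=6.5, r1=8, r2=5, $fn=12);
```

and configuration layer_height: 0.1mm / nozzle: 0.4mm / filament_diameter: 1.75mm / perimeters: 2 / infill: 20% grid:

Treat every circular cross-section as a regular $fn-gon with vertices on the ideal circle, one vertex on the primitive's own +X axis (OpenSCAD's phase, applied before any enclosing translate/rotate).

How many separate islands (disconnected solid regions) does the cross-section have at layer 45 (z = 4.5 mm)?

1

At z = 4.5 mm: the cone contributes a regular 12-gon of circumradius 5.923 (interpolated between r1=8 and r2=5 at t=0.692). Overall, the cross-section is a single solid region. Island count = 1.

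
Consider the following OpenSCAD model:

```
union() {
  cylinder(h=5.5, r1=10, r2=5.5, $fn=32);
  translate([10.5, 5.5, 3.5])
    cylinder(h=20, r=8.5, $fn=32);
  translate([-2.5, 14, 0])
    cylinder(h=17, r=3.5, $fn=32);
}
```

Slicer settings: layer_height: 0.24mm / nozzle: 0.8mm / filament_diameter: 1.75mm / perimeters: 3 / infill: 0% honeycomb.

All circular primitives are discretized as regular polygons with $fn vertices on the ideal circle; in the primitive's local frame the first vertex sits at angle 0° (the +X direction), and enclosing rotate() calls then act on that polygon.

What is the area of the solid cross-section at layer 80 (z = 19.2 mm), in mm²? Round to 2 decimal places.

At z = 19.2 mm: the cone is not intersected at this z (z outside [0, 5.5]); the cylinder at (10.5, 5.5): section is a regular 32-gon, circumradius r=8.5 (area = (32/2)·8.500²·sin(360°/32) = 225.52 mm²); the cylinder at (-2.5, 14) is absent (z outside [0, 17]); Taking the union: only the r=8.5 cylinder at (10.5, 5.5) is present, so the union is just that shape — area = 225.52 mm². Overall, the cross-section is a single solid region. Net area = 225.52 mm².

225.52 mm²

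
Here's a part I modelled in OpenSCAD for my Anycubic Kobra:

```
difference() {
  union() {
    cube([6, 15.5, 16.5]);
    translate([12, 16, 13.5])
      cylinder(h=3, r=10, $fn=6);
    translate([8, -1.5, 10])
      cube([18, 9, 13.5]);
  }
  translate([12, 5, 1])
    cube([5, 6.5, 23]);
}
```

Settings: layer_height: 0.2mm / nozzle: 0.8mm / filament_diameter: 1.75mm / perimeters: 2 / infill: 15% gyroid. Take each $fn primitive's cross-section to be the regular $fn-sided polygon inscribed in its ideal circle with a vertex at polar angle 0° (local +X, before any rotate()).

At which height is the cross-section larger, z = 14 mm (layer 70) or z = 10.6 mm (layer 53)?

layer 70 (z = 14 mm)

Layer 70 (z = 14): the cube is present — its section is the full 6×15.5 rectangle (area 93.00 mm²); the r=10 cylinder at (12, 16) gives a regular 6-gon of circumradius 10 (constant along its height) (area = (6/2)·10.000²·sin(360°/6) = 259.81 mm²); the cube at (8, -1.5) is present — its section is the full 18×9 rectangle (area 162.00 mm²); Merging all regions: the regions partially overlap — summed areas 514.81 mm² minus the doubly-counted overlap 13.38 mm² gives 501.43 mm² — area = 501.43 mm²; the 5×6.5 cube at (12, 5) contributes its full rectangle (area 32.50 mm²); Subtracting the remaining from the first: starting from that combined region (501.43 mm²), the 5×6.5 cube at (12, 5) lies wholly inside it (removes its full 32.50 mm² and its 23.00 mm outline becomes a hole wall) — area = 468.93 mm². So its area = 468.93 mm². Layer 53 (z = 10.6): the cube (footprint 6×15.5) is included at this height (area 93.00 mm²); the cylinder at (12, 16) is absent (z outside [13.5, 16.5]); the 18×9 cube at (8, -1.5) contributes its full rectangle (area 162.00 mm²); Combining (union): the 2 present regions are separate (no shared area or edge), so areas and boundary lengths simply add and each stays a separate island — area = 255.00 mm²; the 5×6.5 cube at (12, 5) contributes its full rectangle (area 32.50 mm²); Subtracting the remaining from the first: starting from the result so far (255.00 mm²), the 5×6.5 cube at (12, 5) partially overlaps it — only the 12.50 mm² overlap (of its 32.50 mm²) is removed, clipping the outline — area = 242.50 mm². So its area = 242.50 mm². Layer 70 is larger (468.93 vs 242.50 mm²).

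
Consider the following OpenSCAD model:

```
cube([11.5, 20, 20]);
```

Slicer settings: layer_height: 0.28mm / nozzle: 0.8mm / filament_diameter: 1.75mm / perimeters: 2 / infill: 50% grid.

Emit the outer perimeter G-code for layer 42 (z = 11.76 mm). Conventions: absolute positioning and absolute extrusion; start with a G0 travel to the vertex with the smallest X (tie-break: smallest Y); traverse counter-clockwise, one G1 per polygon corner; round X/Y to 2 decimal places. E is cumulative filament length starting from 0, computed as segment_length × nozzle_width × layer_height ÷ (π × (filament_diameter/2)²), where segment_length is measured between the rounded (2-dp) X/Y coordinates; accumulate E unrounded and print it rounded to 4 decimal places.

G0 X0.00 Y0.00 Z11.76
G1 X11.50 Y0.00 E1.0710
G1 X11.50 Y20.00 E2.9335
G1 X0.00 Y20.00 E4.0045
G1 X0.00 Y0.00 E5.8671

At z = 11.76 mm: the cube (footprint 11.5×20) is included at this height. The outline is a single polygon with 4 vertices. Extrusion per mm of travel: 0.8 × 0.28 / (π × 0.875²) = 0.093128. Accumulating E over each segment gives final E = 5.8671.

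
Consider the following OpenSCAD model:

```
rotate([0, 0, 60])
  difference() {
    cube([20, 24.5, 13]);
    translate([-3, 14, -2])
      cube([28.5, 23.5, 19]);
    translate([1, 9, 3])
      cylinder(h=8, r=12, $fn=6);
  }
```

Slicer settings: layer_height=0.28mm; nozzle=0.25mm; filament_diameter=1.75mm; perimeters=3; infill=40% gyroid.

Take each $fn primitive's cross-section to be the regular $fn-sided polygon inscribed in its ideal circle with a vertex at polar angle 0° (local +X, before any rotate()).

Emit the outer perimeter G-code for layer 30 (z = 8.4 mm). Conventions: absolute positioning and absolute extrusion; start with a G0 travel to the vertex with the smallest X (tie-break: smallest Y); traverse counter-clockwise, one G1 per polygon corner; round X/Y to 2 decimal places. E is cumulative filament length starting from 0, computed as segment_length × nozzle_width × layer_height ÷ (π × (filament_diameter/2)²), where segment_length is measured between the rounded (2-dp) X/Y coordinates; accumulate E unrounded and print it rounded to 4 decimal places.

G0 X-7.07 Y15.76 Z8.40
G1 X-1.29 Y15.76 E0.1682
G1 X3.90 Y6.76 E0.4706
G1 X10.00 Y17.32 E0.8255
G1 X-2.12 Y24.32 E1.2328
G1 X-7.07 Y15.76 E1.5206

At z = 8.4 mm: the cube (footprint 20×24.5) is included at this height; the cube at (-3, 14) is present — its section is the full 28.5×23.5 rectangle; the cylinder at (1, 9): section is a regular 6-gon, circumradius r=12; After the difference (first − rest): starting from the 20×24.5 cube, the 28.5×23.5 cube at (-3, 14) partially overlaps it — only the 210.00 mm² overlap (of its 669.75 mm²) is removed, clipping the outline; the r=12 cylinder at (1, 9) partially overlaps it — only the 151.40 mm² overlap (of its 374.12 mm²) is removed, clipping the outline — 1 connected region; (whole slice rotated 60° about Z — lengths, areas and connectivity unchanged). The outline is a single polygon with 5 vertices. Extrusion per mm of travel: 0.25 × 0.28 / (π × 0.875²) = 0.029103. Accumulating E over each segment gives final E = 1.5206.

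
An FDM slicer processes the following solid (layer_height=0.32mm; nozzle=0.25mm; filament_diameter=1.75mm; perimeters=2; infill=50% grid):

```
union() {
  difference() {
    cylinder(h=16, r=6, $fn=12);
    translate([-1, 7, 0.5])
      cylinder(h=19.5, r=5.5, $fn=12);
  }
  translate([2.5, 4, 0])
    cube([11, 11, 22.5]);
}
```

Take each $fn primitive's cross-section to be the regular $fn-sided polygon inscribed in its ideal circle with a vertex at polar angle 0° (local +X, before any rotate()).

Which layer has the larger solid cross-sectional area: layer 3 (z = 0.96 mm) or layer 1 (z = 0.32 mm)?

Layer 3 (z = 0.96): the r=6 cylinder gives a regular 12-gon of circumradius 6 (constant along its height) (area = (12/2)·6.000²·sin(360°/12) = 108.00 mm²); the r=5.5 cylinder at (-1, 7) contributes a regular 12-gon of circumradius 5.5 (area = (12/2)·5.500²·sin(360°/12) = 90.75 mm²); Taking the first minus the rest: starting from the r=6 cylinder (108.00 mm²), the r=5.5 cylinder at (-1, 7) partially overlaps it — only the 25.30 mm² overlap (of its 90.75 mm²) is removed, clipping the outline — area = 82.70 mm²; the cube at (2.5, 4) (footprint 11×11) is included at this height (area 121.00 mm²); Merging all regions: the regions partially overlap — summed areas 203.70 mm² minus the doubly-counted overlap 0.12 mm² gives 203.58 mm² — area = 203.58 mm². So its area = 203.58 mm². Layer 1 (z = 0.32): the r=6 cylinder contributes a regular 12-gon of circumradius 6 (area = (12/2)·6.000²·sin(360°/12) = 108.00 mm²); the cylinder at (-1, 7) does not reach this height (z outside [0.5, 20]); Taking the first minus the rest: none of the subtracted shapes is present at this height, so the r=6 cylinder is unchanged — area = 108.00 mm²; the cube at (2.5, 4) (footprint 11×11) is included at this height (area 121.00 mm²); Combining (union): the regions partially overlap — summed areas 229.00 mm² minus the doubly-counted overlap 1.35 mm² gives 227.65 mm² — area = 227.65 mm². So its area = 227.65 mm². Layer 1 is larger (227.65 vs 203.58 mm²).

layer 1 (z = 0.32 mm)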